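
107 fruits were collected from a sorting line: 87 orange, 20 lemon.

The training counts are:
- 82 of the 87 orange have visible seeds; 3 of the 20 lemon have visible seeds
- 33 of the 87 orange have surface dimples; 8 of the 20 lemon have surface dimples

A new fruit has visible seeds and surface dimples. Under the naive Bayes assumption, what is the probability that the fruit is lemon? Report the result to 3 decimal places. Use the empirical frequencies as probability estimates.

0.037

orange: (87/107) × (82/87) × (33/87) ≈ 0.290686
lemon: (20/107) × (3/20) × (8/20) ≈ 0.011215
P(lemon | x) = 0.011215 / 0.301901 ≈ 0.037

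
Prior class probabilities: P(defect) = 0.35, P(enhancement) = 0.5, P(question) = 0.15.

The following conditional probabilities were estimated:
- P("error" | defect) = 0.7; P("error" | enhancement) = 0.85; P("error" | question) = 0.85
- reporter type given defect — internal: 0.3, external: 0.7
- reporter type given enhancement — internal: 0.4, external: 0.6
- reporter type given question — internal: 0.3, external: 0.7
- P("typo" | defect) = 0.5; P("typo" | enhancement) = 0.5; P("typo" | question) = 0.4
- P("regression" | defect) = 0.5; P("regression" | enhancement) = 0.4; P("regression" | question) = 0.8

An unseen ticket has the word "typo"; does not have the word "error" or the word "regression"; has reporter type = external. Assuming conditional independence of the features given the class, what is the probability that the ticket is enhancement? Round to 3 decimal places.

defect: 0.35 × (1−0.7) × 0.7 × 0.5 × (1−0.5) = 0.018375
enhancement: 0.5 × (1−0.85) × 0.6 × 0.5 × (1−0.4) = 0.0135
question: 0.15 × (1−0.85) × 0.7 × 0.4 × (1−0.8) = 0.00126
P(enhancement | x) = 0.0135 / 0.033135 ≈ 0.407

0.407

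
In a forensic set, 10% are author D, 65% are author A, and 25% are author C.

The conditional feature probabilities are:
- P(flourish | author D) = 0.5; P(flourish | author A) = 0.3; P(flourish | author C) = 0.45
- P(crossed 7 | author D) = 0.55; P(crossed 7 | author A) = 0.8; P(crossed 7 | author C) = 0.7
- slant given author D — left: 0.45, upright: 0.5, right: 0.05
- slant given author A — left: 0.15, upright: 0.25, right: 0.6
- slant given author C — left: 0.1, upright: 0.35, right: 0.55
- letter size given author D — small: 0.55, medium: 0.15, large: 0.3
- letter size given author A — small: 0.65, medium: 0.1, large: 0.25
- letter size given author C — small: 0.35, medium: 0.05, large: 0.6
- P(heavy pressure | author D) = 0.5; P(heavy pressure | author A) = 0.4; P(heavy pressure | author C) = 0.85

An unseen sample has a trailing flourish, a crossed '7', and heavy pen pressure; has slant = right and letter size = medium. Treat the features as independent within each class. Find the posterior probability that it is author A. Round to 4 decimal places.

0.6582

author D: 0.1 × 0.5 × 0.55 × 0.05 × 0.15 × 0.5 = 0.000103125
author A: 0.65 × 0.3 × 0.8 × 0.6 × 0.1 × 0.4 = 0.003744
author C: 0.25 × 0.45 × 0.7 × 0.55 × 0.05 × 0.85 = 0.00184078125
P(author A | x) = 0.003744 / 0.00568790625 ≈ 0.6582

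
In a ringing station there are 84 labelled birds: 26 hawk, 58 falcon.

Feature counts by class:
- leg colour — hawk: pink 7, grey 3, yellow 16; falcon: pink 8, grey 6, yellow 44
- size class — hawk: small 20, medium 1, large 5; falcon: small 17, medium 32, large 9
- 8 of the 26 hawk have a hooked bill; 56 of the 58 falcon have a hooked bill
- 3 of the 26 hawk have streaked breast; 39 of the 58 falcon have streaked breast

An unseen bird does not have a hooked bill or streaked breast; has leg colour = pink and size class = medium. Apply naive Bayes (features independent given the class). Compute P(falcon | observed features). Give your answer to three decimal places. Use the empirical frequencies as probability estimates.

0.232

hawk: (26/84) × (7/26) × (1/26) × (18/26) × (23/26) ≈ 0.0019629
falcon: (58/84) × (8/58) × (32/58) × (2/58) × (19/58) ≈ 0.000593554
P(falcon | x) = 0.000593554 / 0.002556454 ≈ 0.232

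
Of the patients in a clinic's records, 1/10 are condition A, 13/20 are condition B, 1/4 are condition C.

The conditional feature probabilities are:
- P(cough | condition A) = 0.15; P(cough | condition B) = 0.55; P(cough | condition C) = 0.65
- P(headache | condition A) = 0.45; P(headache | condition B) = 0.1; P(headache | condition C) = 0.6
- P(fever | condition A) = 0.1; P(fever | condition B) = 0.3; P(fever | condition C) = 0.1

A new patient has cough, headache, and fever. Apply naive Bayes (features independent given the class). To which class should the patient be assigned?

condition B

condition A: 0.1 × 0.15 × 0.45 × 0.1 = 0.000675
condition B: 0.65 × 0.55 × 0.1 × 0.3 = 0.010725
condition C: 0.25 × 0.65 × 0.6 × 0.1 = 0.00975
Highest score → condition B.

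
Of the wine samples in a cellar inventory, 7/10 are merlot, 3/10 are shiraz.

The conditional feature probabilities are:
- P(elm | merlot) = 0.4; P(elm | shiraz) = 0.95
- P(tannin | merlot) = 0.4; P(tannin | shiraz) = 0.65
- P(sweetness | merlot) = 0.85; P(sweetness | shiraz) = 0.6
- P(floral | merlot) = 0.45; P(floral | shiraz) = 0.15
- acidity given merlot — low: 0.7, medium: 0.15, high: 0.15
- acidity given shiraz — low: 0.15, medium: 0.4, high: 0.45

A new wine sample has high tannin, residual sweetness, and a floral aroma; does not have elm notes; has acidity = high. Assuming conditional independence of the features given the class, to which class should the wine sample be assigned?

merlot

merlot: 0.7 × (1−0.4) × 0.4 × 0.85 × 0.45 × 0.15 = 0.009639
shiraz: 0.3 × (1−0.95) × 0.65 × 0.6 × 0.15 × 0.45 = 0.000394875
Highest score → merlot.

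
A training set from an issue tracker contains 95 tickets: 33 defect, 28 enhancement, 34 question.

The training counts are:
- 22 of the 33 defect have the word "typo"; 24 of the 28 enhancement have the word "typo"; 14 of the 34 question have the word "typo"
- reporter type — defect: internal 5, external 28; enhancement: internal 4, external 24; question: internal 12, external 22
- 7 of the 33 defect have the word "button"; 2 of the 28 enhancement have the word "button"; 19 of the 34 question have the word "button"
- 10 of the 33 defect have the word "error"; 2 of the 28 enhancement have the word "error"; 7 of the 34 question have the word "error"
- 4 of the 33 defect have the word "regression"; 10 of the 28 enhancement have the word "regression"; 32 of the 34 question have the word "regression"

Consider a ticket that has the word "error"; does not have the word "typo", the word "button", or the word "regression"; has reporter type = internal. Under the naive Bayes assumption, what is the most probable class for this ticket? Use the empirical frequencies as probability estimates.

defect

defect: (33/95) × (11/33) × (5/33) × (26/33) × (10/33) × (29/33) ≈ 0.00368091
enhancement: (28/95) × (4/28) × (4/28) × (26/28) × (2/28) × (18/28) ≈ 0.000256472
question: (34/95) × (20/34) × (12/34) × (15/34) × (7/34) × (2/34) ≈ 0.000397001
Highest score → defect.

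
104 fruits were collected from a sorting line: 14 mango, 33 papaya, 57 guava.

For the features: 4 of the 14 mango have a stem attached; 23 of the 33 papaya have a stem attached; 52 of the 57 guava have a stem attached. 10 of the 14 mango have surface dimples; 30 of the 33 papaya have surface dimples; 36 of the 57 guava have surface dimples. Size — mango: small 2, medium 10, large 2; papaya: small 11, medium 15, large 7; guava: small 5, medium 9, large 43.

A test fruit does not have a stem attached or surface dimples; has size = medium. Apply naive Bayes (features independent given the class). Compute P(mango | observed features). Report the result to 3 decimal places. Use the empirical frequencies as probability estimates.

0.743

mango: (14/104) × (10/14) × (4/14) × (10/14) ≈ 0.0196232
papaya: (33/104) × (10/33) × (3/33) × (15/33) ≈ 0.0039733
guava: (57/104) × (5/57) × (21/57) × (9/57) ≈ 0.00279672
P(mango | x) = 0.0196232 / 0.02639322 ≈ 0.743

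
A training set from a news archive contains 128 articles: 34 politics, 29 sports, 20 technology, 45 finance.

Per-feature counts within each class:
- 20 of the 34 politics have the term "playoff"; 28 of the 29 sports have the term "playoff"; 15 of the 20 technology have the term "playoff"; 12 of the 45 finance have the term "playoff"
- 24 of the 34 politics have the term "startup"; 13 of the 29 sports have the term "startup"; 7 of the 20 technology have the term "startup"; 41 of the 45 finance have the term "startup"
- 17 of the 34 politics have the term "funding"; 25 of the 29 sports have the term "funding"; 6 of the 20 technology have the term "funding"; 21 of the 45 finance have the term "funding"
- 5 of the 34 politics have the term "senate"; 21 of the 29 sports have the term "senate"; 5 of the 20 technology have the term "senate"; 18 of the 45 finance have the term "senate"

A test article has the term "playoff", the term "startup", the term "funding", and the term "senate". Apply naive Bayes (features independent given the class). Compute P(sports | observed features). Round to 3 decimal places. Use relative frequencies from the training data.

0.693

politics: (34/128) × (20/34) × (24/34) × (17/34) × (5/34) ≈ 0.00810986
sports: (29/128) × (28/29) × (13/29) × (25/29) × (21/29) ≈ 0.0612148
technology: (20/128) × (15/20) × (7/20) × (6/20) × (5/20) = 0.003076171875
finance: (45/128) × (12/45) × (41/45) × (21/45) × (18/45) ≈ 0.0159444
P(sports | x) = 0.0612148 / 0.088345231875 ≈ 0.693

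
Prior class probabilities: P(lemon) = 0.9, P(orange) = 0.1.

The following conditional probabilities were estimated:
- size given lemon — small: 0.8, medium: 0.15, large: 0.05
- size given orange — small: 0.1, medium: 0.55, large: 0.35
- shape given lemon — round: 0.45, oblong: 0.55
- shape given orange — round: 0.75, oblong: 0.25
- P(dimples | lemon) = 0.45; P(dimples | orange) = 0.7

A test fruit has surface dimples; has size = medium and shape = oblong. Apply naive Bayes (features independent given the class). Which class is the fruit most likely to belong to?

lemon: 0.9 × 0.15 × 0.55 × 0.45 = 0.0334125
orange: 0.1 × 0.55 × 0.25 × 0.7 = 0.009625
Highest score → lemon.

lemon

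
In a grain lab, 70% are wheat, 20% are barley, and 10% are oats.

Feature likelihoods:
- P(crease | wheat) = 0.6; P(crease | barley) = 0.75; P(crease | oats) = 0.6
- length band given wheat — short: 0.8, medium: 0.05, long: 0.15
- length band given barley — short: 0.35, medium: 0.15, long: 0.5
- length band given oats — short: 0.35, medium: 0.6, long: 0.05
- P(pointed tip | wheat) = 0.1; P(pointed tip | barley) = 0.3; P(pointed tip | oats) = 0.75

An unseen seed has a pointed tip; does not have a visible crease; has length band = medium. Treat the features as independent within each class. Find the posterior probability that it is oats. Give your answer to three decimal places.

wheat: 0.7 × (1−0.6) × 0.05 × 0.1 = 0.0014
barley: 0.2 × (1−0.75) × 0.15 × 0.3 = 0.00225
oats: 0.1 × (1−0.6) × 0.6 × 0.75 = 0.018
P(oats | x) = 0.018 / 0.02165 ≈ 0.831

0.831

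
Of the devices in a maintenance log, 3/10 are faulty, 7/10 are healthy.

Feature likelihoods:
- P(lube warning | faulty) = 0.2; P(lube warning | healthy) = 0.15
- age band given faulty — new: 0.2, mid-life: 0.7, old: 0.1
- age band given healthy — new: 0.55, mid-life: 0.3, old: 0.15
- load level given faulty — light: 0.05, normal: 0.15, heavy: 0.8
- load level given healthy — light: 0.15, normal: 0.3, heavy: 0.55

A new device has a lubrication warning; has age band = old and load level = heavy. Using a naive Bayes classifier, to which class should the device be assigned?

healthy

faulty: 0.3 × 0.2 × 0.1 × 0.8 = 0.0048
healthy: 0.7 × 0.15 × 0.15 × 0.55 = 0.0086625
Highest score → healthy.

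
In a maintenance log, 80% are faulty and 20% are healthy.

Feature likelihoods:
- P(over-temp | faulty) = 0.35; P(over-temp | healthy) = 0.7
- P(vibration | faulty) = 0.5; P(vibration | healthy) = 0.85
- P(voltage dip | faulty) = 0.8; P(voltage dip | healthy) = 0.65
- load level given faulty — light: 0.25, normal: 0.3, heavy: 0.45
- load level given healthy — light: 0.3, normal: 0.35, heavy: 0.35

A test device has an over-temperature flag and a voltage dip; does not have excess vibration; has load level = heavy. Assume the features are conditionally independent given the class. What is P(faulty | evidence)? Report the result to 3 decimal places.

faulty: 0.8 × 0.35 × (1−0.5) × 0.8 × 0.45 = 0.0504
healthy: 0.2 × 0.7 × (1−0.85) × 0.65 × 0.35 = 0.0047775
P(faulty | x) = 0.0504 / 0.0551775 ≈ 0.913

0.913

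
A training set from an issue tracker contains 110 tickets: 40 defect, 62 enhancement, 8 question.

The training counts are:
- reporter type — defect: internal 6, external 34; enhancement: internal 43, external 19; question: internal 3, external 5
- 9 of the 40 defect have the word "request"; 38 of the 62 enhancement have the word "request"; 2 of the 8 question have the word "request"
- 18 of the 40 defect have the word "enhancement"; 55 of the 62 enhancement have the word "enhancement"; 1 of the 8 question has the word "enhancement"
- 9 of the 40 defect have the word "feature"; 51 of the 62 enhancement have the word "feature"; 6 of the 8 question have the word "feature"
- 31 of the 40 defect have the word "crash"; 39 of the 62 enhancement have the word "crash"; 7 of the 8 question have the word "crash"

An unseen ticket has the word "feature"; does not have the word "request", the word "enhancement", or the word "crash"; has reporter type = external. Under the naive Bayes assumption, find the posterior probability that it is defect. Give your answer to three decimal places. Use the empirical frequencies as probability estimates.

0.567

defect: (40/110) × (34/40) × (31/40) × (22/40) × (9/40) × (9/40) = 0.00666984375
enhancement: (62/110) × (19/62) × (24/62) × (7/62) × (51/62) × (23/62) ≈ 0.00230357
question: (8/110) × (5/8) × (6/8) × (7/8) × (6/8) × (1/8) ≈ 0.00279652
P(defect | x) = 0.00666984375 / 0.01176993375 ≈ 0.567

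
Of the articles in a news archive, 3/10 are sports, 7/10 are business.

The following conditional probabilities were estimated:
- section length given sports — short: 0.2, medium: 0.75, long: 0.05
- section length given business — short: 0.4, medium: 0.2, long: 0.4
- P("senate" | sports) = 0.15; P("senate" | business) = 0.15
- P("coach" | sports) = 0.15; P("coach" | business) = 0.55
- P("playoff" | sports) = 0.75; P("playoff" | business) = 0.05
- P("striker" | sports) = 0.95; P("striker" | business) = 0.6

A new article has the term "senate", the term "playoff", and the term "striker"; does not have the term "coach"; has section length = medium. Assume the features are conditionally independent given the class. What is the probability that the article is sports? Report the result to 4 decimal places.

0.9863

sports: 0.3 × 0.75 × 0.15 × (1−0.15) × 0.75 × 0.95 = 0.02043984375
business: 0.7 × 0.2 × 0.15 × (1−0.55) × 0.05 × 0.6 = 0.0002835
P(sports | x) = 0.02043984375 / 0.02072334375 ≈ 0.9863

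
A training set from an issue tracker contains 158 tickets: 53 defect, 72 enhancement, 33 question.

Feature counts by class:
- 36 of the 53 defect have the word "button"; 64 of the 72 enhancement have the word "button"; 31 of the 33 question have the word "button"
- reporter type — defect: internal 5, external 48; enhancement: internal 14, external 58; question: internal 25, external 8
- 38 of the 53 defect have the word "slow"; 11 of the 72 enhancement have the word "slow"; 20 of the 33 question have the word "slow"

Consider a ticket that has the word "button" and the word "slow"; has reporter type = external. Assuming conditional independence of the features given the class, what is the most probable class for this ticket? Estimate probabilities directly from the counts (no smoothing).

defect

defect: (53/158) × (36/53) × (48/53) × (38/53) ≈ 0.147951
enhancement: (72/158) × (64/72) × (58/72) × (11/72) ≈ 0.0498515
question: (33/158) × (31/33) × (8/33) × (20/33) ≈ 0.0288268
Highest score → defect.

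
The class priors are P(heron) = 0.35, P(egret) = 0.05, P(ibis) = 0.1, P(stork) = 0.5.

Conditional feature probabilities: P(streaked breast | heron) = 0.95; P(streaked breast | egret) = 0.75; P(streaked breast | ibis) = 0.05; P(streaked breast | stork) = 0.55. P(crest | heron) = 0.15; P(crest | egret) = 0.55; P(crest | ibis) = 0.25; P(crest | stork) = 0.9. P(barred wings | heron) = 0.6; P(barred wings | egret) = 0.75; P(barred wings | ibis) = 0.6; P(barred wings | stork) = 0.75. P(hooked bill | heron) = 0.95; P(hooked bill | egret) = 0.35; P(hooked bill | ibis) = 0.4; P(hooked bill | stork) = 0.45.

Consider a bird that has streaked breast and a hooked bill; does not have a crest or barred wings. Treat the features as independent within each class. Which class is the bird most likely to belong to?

heron: 0.35 × 0.95 × (1−0.15) × (1−0.6) × 0.95 = 0.1073975
egret: 0.05 × 0.75 × (1−0.55) × (1−0.75) × 0.35 = 0.0014765625
ibis: 0.1 × 0.05 × (1−0.25) × (1−0.6) × 0.4 = 0.0006
stork: 0.5 × 0.55 × (1−0.9) × (1−0.75) × 0.45 = 0.00309375
Highest score → heron.

heron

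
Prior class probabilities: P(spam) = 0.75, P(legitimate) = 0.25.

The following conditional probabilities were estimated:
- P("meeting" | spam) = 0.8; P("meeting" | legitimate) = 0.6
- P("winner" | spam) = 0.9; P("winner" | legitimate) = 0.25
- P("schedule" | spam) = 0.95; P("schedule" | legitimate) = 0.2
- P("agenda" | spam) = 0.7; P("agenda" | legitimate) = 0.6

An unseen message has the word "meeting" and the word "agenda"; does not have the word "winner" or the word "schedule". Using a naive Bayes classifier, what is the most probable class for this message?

legitimate

spam: 0.75 × 0.8 × (1−0.9) × (1−0.95) × 0.7 = 0.0021
legitimate: 0.25 × 0.6 × (1−0.25) × (1−0.2) × 0.6 = 0.054
Highest score → legitimate.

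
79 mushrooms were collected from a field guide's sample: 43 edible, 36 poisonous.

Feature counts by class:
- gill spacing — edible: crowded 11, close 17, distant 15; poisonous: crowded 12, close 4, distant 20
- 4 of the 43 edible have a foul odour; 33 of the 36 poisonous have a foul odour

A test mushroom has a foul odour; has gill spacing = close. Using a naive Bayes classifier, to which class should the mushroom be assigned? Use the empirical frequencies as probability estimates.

poisonous

edible: (43/79) × (17/43) × (4/43) ≈ 0.0200177
poisonous: (36/79) × (4/36) × (33/36) ≈ 0.0464135
Highest score → poisonous.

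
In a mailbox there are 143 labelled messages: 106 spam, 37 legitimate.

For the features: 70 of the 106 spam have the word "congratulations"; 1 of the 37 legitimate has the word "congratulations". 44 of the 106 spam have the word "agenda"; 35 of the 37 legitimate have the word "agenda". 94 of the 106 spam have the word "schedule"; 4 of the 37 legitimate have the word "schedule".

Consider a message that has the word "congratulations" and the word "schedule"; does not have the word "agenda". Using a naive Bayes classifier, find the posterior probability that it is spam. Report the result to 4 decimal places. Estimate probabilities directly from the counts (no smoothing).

spam: (106/143) × (70/106) × (62/106) × (94/106) ≈ 0.253904
legitimate: (37/143) × (1/37) × (2/37) × (4/37) ≈ 0.0000408649
P(spam | x) = 0.253904 / 0.2539448649 ≈ 0.9998

0.9998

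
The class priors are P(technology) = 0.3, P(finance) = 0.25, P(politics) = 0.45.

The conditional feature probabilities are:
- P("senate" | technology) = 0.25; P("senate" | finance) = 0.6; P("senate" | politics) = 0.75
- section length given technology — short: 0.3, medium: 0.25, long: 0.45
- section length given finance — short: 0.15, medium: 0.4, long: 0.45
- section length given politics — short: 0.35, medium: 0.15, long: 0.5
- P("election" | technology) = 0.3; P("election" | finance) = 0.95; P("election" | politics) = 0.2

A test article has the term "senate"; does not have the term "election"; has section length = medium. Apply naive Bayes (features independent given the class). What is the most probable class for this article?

politics

technology: 0.3 × 0.25 × 0.25 × (1−0.3) = 0.013125
finance: 0.25 × 0.6 × 0.4 × (1−0.95) = 0.003
politics: 0.45 × 0.75 × 0.15 × (1−0.2) = 0.0405
Highest score → politics.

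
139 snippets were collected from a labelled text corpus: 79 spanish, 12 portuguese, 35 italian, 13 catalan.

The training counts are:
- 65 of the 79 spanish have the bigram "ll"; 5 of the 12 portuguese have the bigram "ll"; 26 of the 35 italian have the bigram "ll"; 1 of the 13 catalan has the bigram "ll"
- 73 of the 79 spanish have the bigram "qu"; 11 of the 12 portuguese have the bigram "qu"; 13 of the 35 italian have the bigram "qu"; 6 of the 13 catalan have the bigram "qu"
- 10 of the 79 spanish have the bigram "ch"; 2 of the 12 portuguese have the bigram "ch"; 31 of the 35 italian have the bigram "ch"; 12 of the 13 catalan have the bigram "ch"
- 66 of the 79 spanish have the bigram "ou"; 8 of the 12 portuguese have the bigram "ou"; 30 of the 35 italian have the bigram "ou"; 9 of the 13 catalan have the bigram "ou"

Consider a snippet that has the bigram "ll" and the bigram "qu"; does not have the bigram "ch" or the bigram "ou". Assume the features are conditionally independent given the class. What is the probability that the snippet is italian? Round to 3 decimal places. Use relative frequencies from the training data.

0.016

spanish: (79/139) × (65/79) × (73/79) × (69/79) × (13/79) ≈ 0.0621059
portuguese: (12/139) × (5/12) × (11/12) × (10/12) × (4/12) ≈ 0.00915934
italian: (35/139) × (26/35) × (13/35) × (4/35) × (5/35) ≈ 0.0011343
catalan: (13/139) × (1/13) × (6/13) × (1/13) × (4/13) ≈ 0.0000785898
P(italian | x) = 0.0011343 / 0.0724781298 ≈ 0.016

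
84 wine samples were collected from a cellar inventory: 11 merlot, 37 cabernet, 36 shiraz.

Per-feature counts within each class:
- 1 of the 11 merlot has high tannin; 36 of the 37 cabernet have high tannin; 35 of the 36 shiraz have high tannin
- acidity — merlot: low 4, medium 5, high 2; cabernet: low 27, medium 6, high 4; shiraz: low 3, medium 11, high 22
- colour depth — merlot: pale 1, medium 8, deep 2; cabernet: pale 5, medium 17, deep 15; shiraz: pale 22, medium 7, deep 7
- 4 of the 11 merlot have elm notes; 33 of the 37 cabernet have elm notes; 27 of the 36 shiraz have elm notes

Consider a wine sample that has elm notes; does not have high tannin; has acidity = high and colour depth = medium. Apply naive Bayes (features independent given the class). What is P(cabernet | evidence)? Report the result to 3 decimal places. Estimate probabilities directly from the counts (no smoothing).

0.072

merlot: (11/84) × (10/11) × (2/11) × (8/11) × (4/11) ≈ 0.0057243
cabernet: (37/84) × (1/37) × (4/37) × (17/37) × (33/37) ≈ 0.000527398
shiraz: (36/84) × (1/36) × (22/36) × (7/36) × (27/36) ≈ 0.00106096
P(cabernet | x) = 0.000527398 / 0.007312658 ≈ 0.072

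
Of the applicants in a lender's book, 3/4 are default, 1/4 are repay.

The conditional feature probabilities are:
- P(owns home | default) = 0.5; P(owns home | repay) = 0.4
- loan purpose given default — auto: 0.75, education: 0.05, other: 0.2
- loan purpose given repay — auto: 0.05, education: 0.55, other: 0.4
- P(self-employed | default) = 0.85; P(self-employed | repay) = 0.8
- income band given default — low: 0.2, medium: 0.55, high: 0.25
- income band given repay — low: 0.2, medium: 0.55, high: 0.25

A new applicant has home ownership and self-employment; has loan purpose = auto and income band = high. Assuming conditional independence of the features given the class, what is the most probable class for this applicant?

default: 0.75 × 0.5 × 0.75 × 0.85 × 0.25 = 0.059765625
repay: 0.25 × 0.4 × 0.05 × 0.8 × 0.25 = 0.001
Highest score → default.

default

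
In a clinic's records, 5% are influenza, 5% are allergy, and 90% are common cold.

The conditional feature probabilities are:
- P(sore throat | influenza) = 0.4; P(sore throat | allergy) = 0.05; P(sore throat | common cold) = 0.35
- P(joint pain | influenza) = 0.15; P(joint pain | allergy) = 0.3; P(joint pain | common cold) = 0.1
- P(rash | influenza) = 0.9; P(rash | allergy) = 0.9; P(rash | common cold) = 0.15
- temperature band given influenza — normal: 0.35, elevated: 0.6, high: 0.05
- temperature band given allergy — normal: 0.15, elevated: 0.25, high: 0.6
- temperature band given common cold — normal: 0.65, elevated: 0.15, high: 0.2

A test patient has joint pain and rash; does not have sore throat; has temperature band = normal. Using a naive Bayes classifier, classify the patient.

common cold

influenza: 0.05 × (1−0.4) × 0.15 × 0.9 × 0.35 = 0.0014175
allergy: 0.05 × (1−0.05) × 0.3 × 0.9 × 0.15 = 0.00192375
common cold: 0.9 × (1−0.35) × 0.1 × 0.15 × 0.65 = 0.00570375
Highest score → common cold.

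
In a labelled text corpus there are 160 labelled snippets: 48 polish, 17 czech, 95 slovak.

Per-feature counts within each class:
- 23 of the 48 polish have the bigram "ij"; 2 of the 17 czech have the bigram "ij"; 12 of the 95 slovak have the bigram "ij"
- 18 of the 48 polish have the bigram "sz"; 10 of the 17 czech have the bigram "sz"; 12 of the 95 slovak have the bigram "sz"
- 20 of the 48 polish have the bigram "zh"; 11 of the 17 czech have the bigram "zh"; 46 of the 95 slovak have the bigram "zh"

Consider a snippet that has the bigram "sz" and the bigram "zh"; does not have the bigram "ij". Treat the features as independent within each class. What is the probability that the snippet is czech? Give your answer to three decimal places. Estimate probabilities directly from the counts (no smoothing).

0.389

polish: (48/160) × (25/48) × (18/48) × (20/48) = 0.0244140625
czech: (17/160) × (15/17) × (10/17) × (11/17) ≈ 0.0356834
slovak: (95/160) × (83/95) × (12/95) × (46/95) ≈ 0.0317285
P(czech | x) = 0.0356834 / 0.0918259625 ≈ 0.389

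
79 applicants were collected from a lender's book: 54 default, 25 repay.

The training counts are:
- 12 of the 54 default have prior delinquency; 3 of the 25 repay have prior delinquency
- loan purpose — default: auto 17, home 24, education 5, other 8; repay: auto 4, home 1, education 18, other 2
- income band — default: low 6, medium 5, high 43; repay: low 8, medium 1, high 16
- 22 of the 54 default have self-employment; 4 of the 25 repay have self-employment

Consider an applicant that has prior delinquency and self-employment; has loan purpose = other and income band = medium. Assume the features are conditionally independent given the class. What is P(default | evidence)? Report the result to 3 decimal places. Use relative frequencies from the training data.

default: (54/79) × (12/54) × (8/54) × (5/54) × (22/54) ≈ 0.000848898
repay: (25/79) × (3/25) × (2/25) × (1/25) × (4/25) ≈ 0.000019443
P(default | x) = 0.000848898 / 0.000868341 ≈ 0.978

0.978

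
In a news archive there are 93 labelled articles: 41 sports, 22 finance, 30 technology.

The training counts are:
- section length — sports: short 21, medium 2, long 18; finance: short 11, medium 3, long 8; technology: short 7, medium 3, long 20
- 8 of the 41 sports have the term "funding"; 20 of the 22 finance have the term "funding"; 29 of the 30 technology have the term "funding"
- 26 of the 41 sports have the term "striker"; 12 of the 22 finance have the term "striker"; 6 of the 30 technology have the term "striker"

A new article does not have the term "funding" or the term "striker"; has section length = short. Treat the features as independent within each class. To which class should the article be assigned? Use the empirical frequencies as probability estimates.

sports: (41/93) × (21/41) × (33/41) × (15/41) ≈ 0.0664927
finance: (22/93) × (11/22) × (2/22) × (10/22) ≈ 0.00488759
technology: (30/93) × (7/30) × (1/30) × (24/30) ≈ 0.00200717
Highest score → sports.

sports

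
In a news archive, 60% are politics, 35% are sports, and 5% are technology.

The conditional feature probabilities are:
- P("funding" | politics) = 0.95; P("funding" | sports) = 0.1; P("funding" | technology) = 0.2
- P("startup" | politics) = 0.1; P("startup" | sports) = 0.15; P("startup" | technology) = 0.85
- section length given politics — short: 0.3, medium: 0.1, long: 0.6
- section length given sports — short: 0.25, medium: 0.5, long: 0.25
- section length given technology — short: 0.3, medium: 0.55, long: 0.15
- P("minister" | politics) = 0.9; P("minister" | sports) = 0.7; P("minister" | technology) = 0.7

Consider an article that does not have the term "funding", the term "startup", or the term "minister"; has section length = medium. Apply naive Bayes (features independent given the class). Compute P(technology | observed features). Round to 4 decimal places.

politics: 0.6 × (1−0.95) × (1−0.1) × 0.1 × (1−0.9) = 0.00027
sports: 0.35 × (1−0.1) × (1−0.15) × 0.5 × (1−0.7) = 0.0401625
technology: 0.05 × (1−0.2) × (1−0.85) × 0.55 × (1−0.7) = 0.00099
P(technology | x) = 0.00099 / 0.0414225 ≈ 0.0239

0.0239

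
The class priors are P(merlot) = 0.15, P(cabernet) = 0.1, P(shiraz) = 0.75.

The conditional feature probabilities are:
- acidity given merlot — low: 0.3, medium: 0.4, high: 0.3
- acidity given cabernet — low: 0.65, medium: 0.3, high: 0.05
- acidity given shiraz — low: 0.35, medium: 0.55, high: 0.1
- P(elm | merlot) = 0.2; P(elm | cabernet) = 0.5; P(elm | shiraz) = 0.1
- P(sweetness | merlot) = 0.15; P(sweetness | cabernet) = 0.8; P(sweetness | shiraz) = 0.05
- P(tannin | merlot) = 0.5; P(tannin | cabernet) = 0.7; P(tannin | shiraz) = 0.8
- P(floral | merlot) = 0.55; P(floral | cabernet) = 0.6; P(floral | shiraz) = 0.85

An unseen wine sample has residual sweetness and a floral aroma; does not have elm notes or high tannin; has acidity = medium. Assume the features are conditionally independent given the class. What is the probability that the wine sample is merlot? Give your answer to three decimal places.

merlot: 0.15 × 0.4 × (1−0.2) × 0.15 × (1−0.5) × 0.55 = 0.00198
cabernet: 0.1 × 0.3 × (1−0.5) × 0.8 × (1−0.7) × 0.6 = 0.00216
shiraz: 0.75 × 0.55 × (1−0.1) × 0.05 × (1−0.8) × 0.85 = 0.003155625
P(merlot | x) = 0.00198 / 0.007295625 ≈ 0.271

0.271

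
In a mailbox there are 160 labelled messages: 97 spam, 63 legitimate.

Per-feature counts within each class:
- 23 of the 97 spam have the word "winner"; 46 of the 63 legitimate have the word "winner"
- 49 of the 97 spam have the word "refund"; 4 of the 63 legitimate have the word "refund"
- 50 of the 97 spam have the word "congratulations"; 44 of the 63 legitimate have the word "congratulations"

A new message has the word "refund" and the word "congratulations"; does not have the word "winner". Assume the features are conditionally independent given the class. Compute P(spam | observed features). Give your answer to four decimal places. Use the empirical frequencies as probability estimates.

0.9624

spam: (97/160) × (74/97) × (49/97) × (50/97) ≈ 0.12043
legitimate: (63/160) × (17/63) × (4/63) × (44/63) ≈ 0.00471151
P(spam | x) = 0.12043 / 0.12514151 ≈ 0.9624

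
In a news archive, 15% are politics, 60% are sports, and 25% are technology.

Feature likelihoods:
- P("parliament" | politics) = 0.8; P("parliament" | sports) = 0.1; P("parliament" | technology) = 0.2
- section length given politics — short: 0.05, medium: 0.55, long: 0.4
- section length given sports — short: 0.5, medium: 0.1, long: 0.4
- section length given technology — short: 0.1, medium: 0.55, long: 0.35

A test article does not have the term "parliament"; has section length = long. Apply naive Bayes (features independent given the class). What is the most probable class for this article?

politics: 0.15 × (1−0.8) × 0.4 = 0.012
sports: 0.6 × (1−0.1) × 0.4 = 0.216
technology: 0.25 × (1−0.2) × 0.35 = 0.07
Highest score → sports.

sports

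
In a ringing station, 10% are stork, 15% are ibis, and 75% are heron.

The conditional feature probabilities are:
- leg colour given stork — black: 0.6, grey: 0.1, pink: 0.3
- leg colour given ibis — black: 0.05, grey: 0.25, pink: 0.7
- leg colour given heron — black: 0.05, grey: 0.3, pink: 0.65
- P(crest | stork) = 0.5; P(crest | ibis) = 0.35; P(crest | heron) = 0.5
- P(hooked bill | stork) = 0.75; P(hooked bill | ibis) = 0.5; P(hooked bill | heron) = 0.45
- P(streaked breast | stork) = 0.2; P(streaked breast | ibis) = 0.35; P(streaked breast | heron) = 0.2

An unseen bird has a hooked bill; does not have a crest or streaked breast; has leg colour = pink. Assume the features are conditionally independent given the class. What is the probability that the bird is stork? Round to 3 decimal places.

stork: 0.1 × 0.3 × (1−0.5) × 0.75 × (1−0.2) = 0.009
ibis: 0.15 × 0.7 × (1−0.35) × 0.5 × (1−0.35) = 0.02218125
heron: 0.75 × 0.65 × (1−0.5) × 0.45 × (1−0.2) = 0.08775
P(stork | x) = 0.009 / 0.11893125 ≈ 0.076

0.076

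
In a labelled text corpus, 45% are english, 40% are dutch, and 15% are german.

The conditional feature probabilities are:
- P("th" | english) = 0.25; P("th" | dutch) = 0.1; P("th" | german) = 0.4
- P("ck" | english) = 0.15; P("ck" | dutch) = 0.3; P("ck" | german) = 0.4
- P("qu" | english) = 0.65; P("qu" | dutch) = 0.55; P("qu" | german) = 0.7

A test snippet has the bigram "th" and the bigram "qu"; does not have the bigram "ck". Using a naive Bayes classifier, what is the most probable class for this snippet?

english

english: 0.45 × 0.25 × (1−0.15) × 0.65 = 0.06215625
dutch: 0.4 × 0.1 × (1−0.3) × 0.55 = 0.0154
german: 0.15 × 0.4 × (1−0.4) × 0.7 = 0.0252
Highest score → english.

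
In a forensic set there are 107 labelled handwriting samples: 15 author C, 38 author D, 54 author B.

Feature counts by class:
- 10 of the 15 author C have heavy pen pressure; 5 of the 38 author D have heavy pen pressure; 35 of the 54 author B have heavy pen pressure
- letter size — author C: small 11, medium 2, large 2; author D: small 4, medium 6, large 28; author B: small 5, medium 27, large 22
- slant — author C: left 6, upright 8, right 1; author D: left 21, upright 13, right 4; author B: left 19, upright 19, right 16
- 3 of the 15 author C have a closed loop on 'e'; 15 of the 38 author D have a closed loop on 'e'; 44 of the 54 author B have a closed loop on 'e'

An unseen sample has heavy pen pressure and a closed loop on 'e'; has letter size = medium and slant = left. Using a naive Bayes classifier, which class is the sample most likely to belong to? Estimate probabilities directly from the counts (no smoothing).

author B

author C: (15/107) × (10/15) × (2/15) × (6/15) × (3/15) ≈ 0.000996885
author D: (38/107) × (5/38) × (6/38) × (21/38) × (15/38) ≈ 0.00160952
author B: (54/107) × (35/54) × (27/54) × (19/54) × (44/54) ≈ 0.0468892
Highest score → author B.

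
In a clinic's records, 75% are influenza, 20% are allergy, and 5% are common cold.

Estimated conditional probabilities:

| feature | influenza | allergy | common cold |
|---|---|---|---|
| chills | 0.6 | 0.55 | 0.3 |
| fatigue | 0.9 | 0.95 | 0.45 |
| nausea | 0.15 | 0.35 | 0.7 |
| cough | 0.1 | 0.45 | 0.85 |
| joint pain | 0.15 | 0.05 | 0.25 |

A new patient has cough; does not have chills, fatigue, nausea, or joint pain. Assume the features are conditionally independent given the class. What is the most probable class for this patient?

influenza: 0.75 × (1−0.6) × (1−0.9) × (1−0.15) × 0.1 × (1−0.15) = 0.0021675
allergy: 0.2 × (1−0.55) × (1−0.95) × (1−0.35) × 0.45 × (1−0.05) = 0.0012504375
common cold: 0.05 × (1−0.3) × (1−0.45) × (1−0.7) × 0.85 × (1−0.25) = 0.0036815625
Highest score → common cold.

common cold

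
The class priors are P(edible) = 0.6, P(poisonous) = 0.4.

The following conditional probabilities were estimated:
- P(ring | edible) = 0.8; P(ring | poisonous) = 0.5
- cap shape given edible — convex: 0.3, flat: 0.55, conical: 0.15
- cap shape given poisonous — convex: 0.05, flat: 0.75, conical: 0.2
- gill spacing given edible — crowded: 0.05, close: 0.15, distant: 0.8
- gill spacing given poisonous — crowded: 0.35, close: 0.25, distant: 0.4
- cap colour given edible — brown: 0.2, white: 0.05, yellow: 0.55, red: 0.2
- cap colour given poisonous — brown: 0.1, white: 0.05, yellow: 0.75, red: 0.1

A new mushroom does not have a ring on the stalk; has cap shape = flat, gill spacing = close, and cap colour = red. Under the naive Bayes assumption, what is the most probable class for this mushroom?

edible: 0.6 × (1−0.8) × 0.55 × 0.15 × 0.2 = 0.00198
poisonous: 0.4 × (1−0.5) × 0.75 × 0.25 × 0.1 = 0.00375
Highest score → poisonous.

poisonous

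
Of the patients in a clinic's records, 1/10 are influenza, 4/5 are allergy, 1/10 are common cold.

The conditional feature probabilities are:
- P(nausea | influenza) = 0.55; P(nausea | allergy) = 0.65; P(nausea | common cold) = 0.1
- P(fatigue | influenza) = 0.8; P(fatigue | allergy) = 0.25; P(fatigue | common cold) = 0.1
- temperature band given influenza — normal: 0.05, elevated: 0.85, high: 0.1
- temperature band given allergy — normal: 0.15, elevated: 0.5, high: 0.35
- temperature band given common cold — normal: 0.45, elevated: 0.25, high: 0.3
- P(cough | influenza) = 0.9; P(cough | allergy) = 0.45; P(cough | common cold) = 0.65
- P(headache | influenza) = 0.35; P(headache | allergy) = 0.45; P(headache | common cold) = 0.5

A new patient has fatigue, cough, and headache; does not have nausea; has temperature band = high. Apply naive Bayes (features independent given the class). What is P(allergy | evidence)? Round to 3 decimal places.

0.712

influenza: 0.1 × (1−0.55) × 0.8 × 0.1 × 0.9 × 0.35 = 0.001134
allergy: 0.8 × (1−0.65) × 0.25 × 0.35 × 0.45 × 0.45 = 0.00496125
common cold: 0.1 × (1−0.1) × 0.1 × 0.3 × 0.65 × 0.5 = 0.0008775
P(allergy | x) = 0.00496125 / 0.00697275 ≈ 0.712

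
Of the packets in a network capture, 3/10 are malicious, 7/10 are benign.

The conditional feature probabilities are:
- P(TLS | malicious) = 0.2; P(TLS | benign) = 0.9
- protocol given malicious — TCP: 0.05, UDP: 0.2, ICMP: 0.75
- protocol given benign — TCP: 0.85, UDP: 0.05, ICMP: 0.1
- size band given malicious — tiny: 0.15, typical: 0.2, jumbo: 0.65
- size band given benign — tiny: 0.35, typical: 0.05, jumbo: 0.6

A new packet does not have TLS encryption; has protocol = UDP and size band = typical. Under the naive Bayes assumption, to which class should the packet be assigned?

malicious: 0.3 × (1−0.2) × 0.2 × 0.2 = 0.0096
benign: 0.7 × (1−0.9) × 0.05 × 0.05 = 0.000175
Highest score → malicious.

malicious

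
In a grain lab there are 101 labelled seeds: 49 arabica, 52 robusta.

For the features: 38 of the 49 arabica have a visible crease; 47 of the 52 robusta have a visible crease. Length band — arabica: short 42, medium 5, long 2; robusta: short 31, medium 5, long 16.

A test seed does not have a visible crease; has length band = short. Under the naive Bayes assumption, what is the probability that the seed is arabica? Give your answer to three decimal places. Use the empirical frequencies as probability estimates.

arabica: (49/101) × (11/49) × (42/49) ≈ 0.0933522
robusta: (52/101) × (5/52) × (31/52) ≈ 0.0295126
P(arabica | x) = 0.0933522 / 0.1228648 ≈ 0.760

0.760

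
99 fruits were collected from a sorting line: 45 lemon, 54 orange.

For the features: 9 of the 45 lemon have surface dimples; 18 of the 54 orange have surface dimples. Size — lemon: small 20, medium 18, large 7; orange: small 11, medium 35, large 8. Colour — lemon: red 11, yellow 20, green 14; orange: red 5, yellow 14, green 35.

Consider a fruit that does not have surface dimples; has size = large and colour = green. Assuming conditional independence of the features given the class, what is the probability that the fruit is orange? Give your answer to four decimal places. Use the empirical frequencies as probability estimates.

0.6649

lemon: (45/99) × (36/45) × (7/45) × (14/45) ≈ 0.0175982
orange: (54/99) × (36/54) × (8/54) × (35/54) ≈ 0.0349171
P(orange | x) = 0.0349171 / 0.0525153 ≈ 0.6649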